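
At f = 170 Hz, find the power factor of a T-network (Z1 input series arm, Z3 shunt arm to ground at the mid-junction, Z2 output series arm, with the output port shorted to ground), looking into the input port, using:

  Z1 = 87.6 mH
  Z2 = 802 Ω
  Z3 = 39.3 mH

Step 1 — Angular frequency: ω = 2π·f = 2π·170 = 1068 rad/s.
Step 2 — Component impedances:
  Z1: Z = jωL = j·1068·0.0876 = 0 + j93.57 Ω
  Z2: Z = R = 802 Ω
  Z3: Z = jωL = j·1068·0.0393 = 0 + j41.98 Ω
Step 3 — With the output port shorted to ground, the output series arm Z2 runs from the junction to ground; the shunt arm Z3 also runs from the junction to ground. They appear in parallel: Z3 || Z2 = 2.191 + j41.86 Ω.
Step 4 — Series with input arm Z1: Z_in = Z1 + (Z3 || Z2) = 2.191 + j135.4 Ω = 135.5∠89.1° Ω.
Step 5 — Power factor: PF = cos(φ) = Re(Z)/|Z| = 2.1912/135.45 = 0.01618.
Step 6 — Type: Im(Z) = 135.4 ⇒ lagging (phase φ = 89.1°).

PF = 0.01618 (lagging, φ = 89.1°)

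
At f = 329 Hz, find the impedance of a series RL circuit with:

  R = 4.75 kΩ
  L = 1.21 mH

Step 1 — Angular frequency: ω = 2π·f = 2π·329 = 2067 rad/s.
Step 2 — Component impedances:
  R: Z = R = 4750 Ω
  L: Z = jωL = j·2067·0.00121 = 0 + j2.501 Ω
Step 3 — Series combination: Z_total = R + L = 4750 + j2.501 Ω = 4750∠0.0° Ω.

Z = 4750 + j2.501 Ω = 4750∠0.0° Ω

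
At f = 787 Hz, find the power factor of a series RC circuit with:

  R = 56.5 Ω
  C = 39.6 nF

Step 1 — Angular frequency: ω = 2π·f = 2π·787 = 4945 rad/s.
Step 2 — Component impedances:
  R: Z = R = 56.5 Ω
  C: Z = 1/(jωC) = -j/(ω·C) = 0 - j5107 Ω
Step 3 — Series combination: Z_total = R + C = 56.5 - j5107 Ω = 5107∠-89.4° Ω.
Step 4 — Power factor: PF = cos(φ) = Re(Z)/|Z| = 56.5/5107 = 0.01106.
Step 5 — Type: Im(Z) = -5107 ⇒ leading (phase φ = -89.4°).

PF = 0.01106 (leading, φ = -89.4°)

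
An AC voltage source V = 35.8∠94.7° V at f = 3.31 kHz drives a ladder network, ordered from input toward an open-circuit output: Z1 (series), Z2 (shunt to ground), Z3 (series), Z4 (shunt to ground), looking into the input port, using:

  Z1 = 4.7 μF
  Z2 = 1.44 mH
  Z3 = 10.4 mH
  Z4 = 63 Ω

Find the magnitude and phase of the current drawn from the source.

Step 1 — Angular frequency: ω = 2π·f = 2π·3310 = 2.08e+04 rad/s.
Step 2 — Component impedances:
  Z1: Z = 1/(jωC) = -j/(ω·C) = 0 - j10.23 Ω
  Z2: Z = jωL = j·2.08e+04·0.00144 = 0 + j29.95 Ω
  Z3: Z = jωL = j·2.08e+04·0.0104 = 0 + j216.3 Ω
  Z4: Z = R = 63 Ω
Step 3 — Ladder network (open output): work backward from the far end, alternating series and parallel combinations. Z_in = 0.8746 + j16.3 Ω = 16.32∠86.9° Ω.
Step 4 — Source phasor: V = 35.8∠94.7° V = -2.933 + j35.68 V.
Step 5 — Ohm's law: I = V / Z_total = (-2.933 + j35.68) / (0.8746 + j16.3) = 2.173 + j0.2966 A.
Step 6 — Convert to polar: |I| = 2.193 A, ∠I = 7.8°.

I = 2.193∠7.8° A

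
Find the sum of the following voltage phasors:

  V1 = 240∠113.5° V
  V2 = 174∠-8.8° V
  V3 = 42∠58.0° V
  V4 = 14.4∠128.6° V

Step 1 — Convert each phasor to rectangular form:
  V1 = 240·(cos(113.5°) + j·sin(113.5°)) = -95.7 + j220.1 V
  V2 = 174·(cos(-8.8°) + j·sin(-8.8°)) = 172 - j26.62 V
  V3 = 42·(cos(58.0°) + j·sin(58.0°)) = 22.26 + j35.62 V
  V4 = 14.4·(cos(128.6°) + j·sin(128.6°)) = -8.984 + j11.25 V
Step 2 — Sum components: V_total = 89.52 + j240.3 V.
Step 3 — Convert to polar: |V_total| = 256.5 V, ∠V_total = 69.6°.

V_total = 256.5∠69.6° V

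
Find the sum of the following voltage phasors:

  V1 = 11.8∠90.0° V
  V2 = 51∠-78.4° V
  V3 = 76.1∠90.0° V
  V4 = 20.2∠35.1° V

Step 1 — Convert each phasor to rectangular form:
  V1 = 11.8·(cos(90.0°) + j·sin(90.0°)) = 0 + j11.8 V
  V2 = 51·(cos(-78.4°) + j·sin(-78.4°)) = 10.25 - j49.96 V
  V3 = 76.1·(cos(90.0°) + j·sin(90.0°)) = 0 + j76.1 V
  V4 = 20.2·(cos(35.1°) + j·sin(35.1°)) = 16.53 + j11.62 V
Step 2 — Sum components: V_total = 26.78 + j49.56 V.
Step 3 — Convert to polar: |V_total| = 56.33 V, ∠V_total = 61.6°.

V_total = 56.33∠61.6° V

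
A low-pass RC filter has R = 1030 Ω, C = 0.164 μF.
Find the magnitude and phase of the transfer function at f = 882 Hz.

Step 1 — Angular frequency: ω = 2π·882 = 5542 rad/s.
Step 2 — Transfer function: H(jω) = 1/(1 + jωRC).
Step 3 — Denominator: 1 + jωRC = 1 + j·5542·1030·1.64e-07 = 1 + j0.9361.
Step 4 — H = 0.533 - j0.4989.
Step 5 — Magnitude: |H| = 0.73 (-2.7 dB); phase: φ = -43.1°.

|H| = 0.73 (-2.7 dB), φ = -43.1°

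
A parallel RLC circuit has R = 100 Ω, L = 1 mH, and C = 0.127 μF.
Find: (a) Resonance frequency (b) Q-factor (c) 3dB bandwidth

Step 1 — Resonance: ω₀ = 1/√(LC) = 1/√(0.001·1.27e-07) = 8.874e+04 rad/s.
Step 2 — f₀ = ω₀/(2π) = 1.412e+04 Hz.
Step 3 — Parallel Q: Q = R/(ω₀L) = 100/(8.874e+04·0.001) = 1.127.
Step 4 — Bandwidth: Δω = ω₀/Q = 7.874e+04 rad/s; BW = Δω/(2π) = 1.253e+04 Hz.

(a) f₀ = 1.412e+04 Hz  (b) Q = 1.127  (c) BW = 1.253e+04 Hz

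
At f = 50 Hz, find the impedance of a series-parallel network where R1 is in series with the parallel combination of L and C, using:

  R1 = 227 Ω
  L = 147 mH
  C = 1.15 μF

Step 1 — Angular frequency: ω = 2π·f = 2π·50 = 314.2 rad/s.
Step 2 — Component impedances:
  R1: Z = R = 227 Ω
  L: Z = jωL = j·314.2·0.147 = 0 + j46.18 Ω
  C: Z = 1/(jωC) = -j/(ω·C) = 0 - j2768 Ω
Step 3 — Parallel branch: L || C = 1/(1/L + 1/C) = 0 + j46.97 Ω.
Step 4 — Series with R1: Z_total = R1 + (L || C) = 227 + j46.97 Ω = 231.8∠11.7° Ω.

Z = 227 + j46.97 Ω = 231.8∠11.7° Ω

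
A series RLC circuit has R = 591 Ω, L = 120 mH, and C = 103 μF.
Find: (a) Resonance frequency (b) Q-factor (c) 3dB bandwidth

Step 1 — Resonance condition Im(Z)=0 gives ω₀ = 1/√(LC).
Step 2 — ω₀ = 1/√(0.12·0.000103) = 284.4 rad/s.
Step 3 — f₀ = ω₀/(2π) = 45.27 Hz.
Step 4 — Series Q: Q = ω₀L/R = 284.4·0.12/591 = 0.05775.
Step 5 — 3dB bandwidth: Δω = ω₀/Q = 4925 rad/s; BW = Δω/(2π) = 783.8 Hz.

(a) f₀ = 45.27 Hz  (b) Q = 0.05775  (c) BW = 783.8 Hz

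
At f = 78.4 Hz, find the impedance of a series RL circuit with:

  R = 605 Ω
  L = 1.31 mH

Step 1 — Angular frequency: ω = 2π·f = 2π·78.4 = 492.6 rad/s.
Step 2 — Component impedances:
  R: Z = R = 605 Ω
  L: Z = jωL = j·492.6·0.00131 = 0 + j0.6453 Ω
Step 3 — Series combination: Z_total = R + L = 605 + j0.6453 Ω = 605∠0.1° Ω.

Z = 605 + j0.6453 Ω = 605∠0.1° Ω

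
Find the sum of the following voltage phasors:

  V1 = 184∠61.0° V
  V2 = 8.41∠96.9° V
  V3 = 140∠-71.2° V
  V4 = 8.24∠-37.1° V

Step 1 — Convert each phasor to rectangular form:
  V1 = 184·(cos(61.0°) + j·sin(61.0°)) = 89.2 + j160.9 V
  V2 = 8.41·(cos(96.9°) + j·sin(96.9°)) = -1.01 + j8.349 V
  V3 = 140·(cos(-71.2°) + j·sin(-71.2°)) = 45.12 - j132.5 V
  V4 = 8.24·(cos(-37.1°) + j·sin(-37.1°)) = 6.572 - j4.97 V
Step 2 — Sum components: V_total = 139.9 + j31.78 V.
Step 3 — Convert to polar: |V_total| = 143.4 V, ∠V_total = 12.8°.

V_total = 143.4∠12.8° V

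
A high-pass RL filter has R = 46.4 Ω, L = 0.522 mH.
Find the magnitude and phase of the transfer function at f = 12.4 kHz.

Step 1 — Angular frequency: ω = 2π·1.24e+04 = 7.791e+04 rad/s.
Step 2 — Transfer function: H(jω) = jωL/(R + jωL).
Step 3 — Numerator jωL = j·40.67; denominator R + jωL = 46.4 + j40.67.
Step 4 — H = 0.4345 + j0.4957.
Step 5 — Magnitude: |H| = 0.6591 (-3.6 dB); phase: φ = 48.8°.

|H| = 0.6591 (-3.6 dB), φ = 48.8°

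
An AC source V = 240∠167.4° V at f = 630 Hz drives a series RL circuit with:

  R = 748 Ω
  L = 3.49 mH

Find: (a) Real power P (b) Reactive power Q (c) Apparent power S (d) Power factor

Step 1 — Angular frequency: ω = 2π·f = 2π·630 = 3958 rad/s.
Step 2 — Component impedances:
  R: Z = R = 748 Ω
  L: Z = jωL = j·3958·0.00349 = 0 + j13.81 Ω
Step 3 — Series combination: Z_total = R + L = 748 + j13.81 Ω = 748.1∠1.1° Ω.
Step 4 — Source phasor: V = 240∠167.4° V = -234.2 + j52.35 V.
Step 5 — Current: I = V / Z = -0.3117 + j0.07575 A = 0.3208∠166.3° A.
Step 6 — Complex power: S = V·I* = 76.98 + j1.422 VA.
Step 7 — Real power: P = Re(S) = 76.98 W.
Step 8 — Reactive power: Q = Im(S) = 1.422 VAR.
Step 9 — Apparent power: |S| = 76.99 VA.
Step 10 — Power factor: PF = P/|S| = 0.9998 (lagging).

(a) P = 76.98 W  (b) Q = 1.422 VAR  (c) S = 76.99 VA  (d) PF = 0.9998 (lagging)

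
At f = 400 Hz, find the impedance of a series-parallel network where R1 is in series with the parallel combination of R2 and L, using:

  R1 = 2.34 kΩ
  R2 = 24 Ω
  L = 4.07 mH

Step 1 — Angular frequency: ω = 2π·f = 2π·400 = 2513 rad/s.
Step 2 — Component impedances:
  R1: Z = R = 2340 Ω
  R2: Z = R = 24 Ω
  L: Z = jωL = j·2513·0.00407 = 0 + j10.23 Ω
Step 3 — Parallel branch: R2 || L = 1/(1/R2 + 1/L) = 3.689 + j8.657 Ω.
Step 4 — Series with R1: Z_total = R1 + (R2 || L) = 2344 + j8.657 Ω = 2344∠0.2° Ω.

Z = 2344 + j8.657 Ω = 2344∠0.2° Ω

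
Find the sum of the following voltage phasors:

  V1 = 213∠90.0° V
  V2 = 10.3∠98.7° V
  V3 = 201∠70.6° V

Step 1 — Convert each phasor to rectangular form:
  V1 = 213·(cos(90.0°) + j·sin(90.0°)) = 0 + j213 V
  V2 = 10.3·(cos(98.7°) + j·sin(98.7°)) = -1.558 + j10.18 V
  V3 = 201·(cos(70.6°) + j·sin(70.6°)) = 66.76 + j189.6 V
Step 2 — Sum components: V_total = 65.21 + j412.8 V.
Step 3 — Convert to polar: |V_total| = 417.9 V, ∠V_total = 81.0°.

V_total = 417.9∠81.0° V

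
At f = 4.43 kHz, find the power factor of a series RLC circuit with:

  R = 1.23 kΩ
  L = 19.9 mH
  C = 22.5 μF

Step 1 — Angular frequency: ω = 2π·f = 2π·4430 = 2.783e+04 rad/s.
Step 2 — Component impedances:
  R: Z = R = 1230 Ω
  L: Z = jωL = j·2.783e+04·0.0199 = 0 + j553.9 Ω
  C: Z = 1/(jωC) = -j/(ω·C) = 0 - j1.597 Ω
Step 3 — Series combination: Z_total = R + L + C = 1230 + j552.3 Ω = 1348∠24.2° Ω.
Step 4 — Power factor: PF = cos(φ) = Re(Z)/|Z| = 1230/1348.3 = 0.9123.
Step 5 — Type: Im(Z) = 552.3 ⇒ lagging (phase φ = 24.2°).

PF = 0.9123 (lagging, φ = 24.2°)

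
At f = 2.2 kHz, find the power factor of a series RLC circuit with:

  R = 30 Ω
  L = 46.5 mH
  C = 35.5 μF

Step 1 — Angular frequency: ω = 2π·f = 2π·2200 = 1.382e+04 rad/s.
Step 2 — Component impedances:
  R: Z = R = 30 Ω
  L: Z = jωL = j·1.382e+04·0.0465 = 0 + j642.8 Ω
  C: Z = 1/(jωC) = -j/(ω·C) = 0 - j2.038 Ω
Step 3 — Series combination: Z_total = R + L + C = 30 + j640.7 Ω = 641.4∠87.3° Ω.
Step 4 — Power factor: PF = cos(φ) = Re(Z)/|Z| = 30/641.4 = 0.04677.
Step 5 — Type: Im(Z) = 640.7 ⇒ lagging (phase φ = 87.3°).

PF = 0.04677 (lagging, φ = 87.3°)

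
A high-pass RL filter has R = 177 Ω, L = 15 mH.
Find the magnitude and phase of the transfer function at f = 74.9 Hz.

Step 1 — Angular frequency: ω = 2π·74.9 = 470.6 rad/s.
Step 2 — Transfer function: H(jω) = jωL/(R + jωL).
Step 3 — Numerator jωL = j·7.059; denominator R + jωL = 177 + j7.059.
Step 4 — H = 0.001588 + j0.03982.
Step 5 — Magnitude: |H| = 0.03985 (-28.0 dB); phase: φ = 87.7°.

|H| = 0.03985 (-28.0 dB), φ = 87.7°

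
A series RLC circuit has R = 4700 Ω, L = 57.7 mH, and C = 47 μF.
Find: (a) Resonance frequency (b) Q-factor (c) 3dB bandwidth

Step 1 — Resonance condition Im(Z)=0 gives ω₀ = 1/√(LC).
Step 2 — ω₀ = 1/√(0.0577·4.7e-05) = 607.2 rad/s.
Step 3 — f₀ = ω₀/(2π) = 96.65 Hz.
Step 4 — Series Q: Q = ω₀L/R = 607.2·0.0577/4700 = 0.007455.
Step 5 — 3dB bandwidth: Δω = ω₀/Q = 8.146e+04 rad/s; BW = Δω/(2π) = 1.296e+04 Hz.

(a) f₀ = 96.65 Hz  (b) Q = 0.007455  (c) BW = 1.296e+04 Hz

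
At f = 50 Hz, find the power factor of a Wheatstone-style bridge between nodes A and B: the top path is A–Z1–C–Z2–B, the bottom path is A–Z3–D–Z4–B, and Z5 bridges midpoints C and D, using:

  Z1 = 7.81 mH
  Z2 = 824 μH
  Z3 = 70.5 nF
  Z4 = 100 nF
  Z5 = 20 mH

Step 1 — Angular frequency: ω = 2π·f = 2π·50 = 314.2 rad/s.
Step 2 — Component impedances:
  Z1: Z = jωL = j·314.2·0.00781 = 0 + j2.454 Ω
  Z2: Z = jωL = j·314.2·0.000824 = 0 + j0.2589 Ω
  Z3: Z = 1/(jωC) = -j/(ω·C) = 0 - j4.515e+04 Ω
  Z4: Z = 1/(jωC) = -j/(ω·C) = 0 - j3.183e+04 Ω
  Z5: Z = jωL = j·314.2·0.02 = 0 + j6.283 Ω
Step 3 — Bridge requires nodal analysis (the Z5 bridge couples midpoints C and D, so the two paths cannot be reduced to a simple series/parallel combination). Setting node B to ground and injecting 1 A at node A, the 3-node admittance system at A, C, D solves to V_A = Z_AB = 0 + j2.713 Ω = 2.713∠90.0° Ω.
Step 4 — Power factor: PF = cos(φ) = Re(Z)/|Z| = 0/2.713 = 0.
Step 5 — Type: Im(Z) = 2.713 ⇒ lagging (phase φ = 90.0°).

PF = 0 (lagging, φ = 90.0°)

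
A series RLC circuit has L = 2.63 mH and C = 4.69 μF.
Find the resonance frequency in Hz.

Step 1 — Resonance condition Im(Z)=0 gives ω₀ = 1/√(LC).
Step 2 — ω₀ = 1/√(0.00263·4.69e-06) = 9004 rad/s.
Step 3 — f₀ = ω₀/(2π) = 1433 Hz.

f₀ = 1433 Hz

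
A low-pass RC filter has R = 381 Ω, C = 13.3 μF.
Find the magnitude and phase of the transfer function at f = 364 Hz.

Step 1 — Angular frequency: ω = 2π·364 = 2287 rad/s.
Step 2 — Transfer function: H(jω) = 1/(1 + jωRC).
Step 3 — Denominator: 1 + jωRC = 1 + j·2287·381·1.33e-05 = 1 + j11.59.
Step 4 — H = 0.00739 - j0.08565.
Step 5 — Magnitude: |H| = 0.08597 (-21.3 dB); phase: φ = -85.1°.

|H| = 0.08597 (-21.3 dB), φ = -85.1°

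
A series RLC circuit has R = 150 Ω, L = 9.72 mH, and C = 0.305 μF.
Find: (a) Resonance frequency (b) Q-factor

Step 1 — Resonance condition Im(Z)=0 gives ω₀ = 1/√(LC).
Step 2 — ω₀ = 1/√(0.00972·3.05e-07) = 1.837e+04 rad/s.
Step 3 — f₀ = ω₀/(2π) = 2923 Hz.
Step 4 — Series Q: Q = ω₀L/R = 1.837e+04·0.00972/150 = 1.19.

(a) f₀ = 2923 Hz  (b) Q = 1.19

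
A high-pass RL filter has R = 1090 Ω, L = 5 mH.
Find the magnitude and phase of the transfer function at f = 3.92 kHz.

Step 1 — Angular frequency: ω = 2π·3920 = 2.463e+04 rad/s.
Step 2 — Transfer function: H(jω) = jωL/(R + jωL).
Step 3 — Numerator jωL = j·123.2; denominator R + jωL = 1090 + j123.2.
Step 4 — H = 0.0126 + j0.1116.
Step 5 — Magnitude: |H| = 0.1123 (-19.0 dB); phase: φ = 83.6°.

|H| = 0.1123 (-19.0 dB), φ = 83.6°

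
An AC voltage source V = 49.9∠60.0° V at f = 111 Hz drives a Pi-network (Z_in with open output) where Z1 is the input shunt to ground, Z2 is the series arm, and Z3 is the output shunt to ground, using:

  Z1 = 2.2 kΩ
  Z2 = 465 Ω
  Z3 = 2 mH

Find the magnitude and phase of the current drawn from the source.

Step 1 — Angular frequency: ω = 2π·f = 2π·111 = 697.4 rad/s.
Step 2 — Component impedances:
  Z1: Z = R = 2200 Ω
  Z2: Z = R = 465 Ω
  Z3: Z = jωL = j·697.4·0.002 = 0 + j1.395 Ω
Step 3 — With open output, the series arm Z2 and the output shunt Z3 appear in series to ground: Z2 + Z3 = 465 + j1.395 Ω.
Step 4 — Parallel with input shunt Z1: Z_in = Z1 || (Z2 + Z3) = 383.9 + j0.9506 Ω = 383.9∠0.1° Ω.
Step 5 — Source phasor: V = 49.9∠60.0° V = 24.95 + j43.21 V.
Step 6 — Ohm's law: I = V / Z_total = (24.95 + j43.21) / (383.9 + j0.9506) = 0.06528 + j0.1124 A.
Step 7 — Convert to polar: |I| = 0.13 A, ∠I = 59.9°.

I = 0.13∠59.9° A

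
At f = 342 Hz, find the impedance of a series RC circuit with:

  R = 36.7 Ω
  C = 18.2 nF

Step 1 — Angular frequency: ω = 2π·f = 2π·342 = 2149 rad/s.
Step 2 — Component impedances:
  R: Z = R = 36.7 Ω
  C: Z = 1/(jωC) = -j/(ω·C) = 0 - j2.557e+04 Ω
Step 3 — Series combination: Z_total = R + C = 36.7 - j2.557e+04 Ω = 2.557e+04∠-89.9° Ω.

Z = 36.7 - j2.557e+04 Ω = 2.557e+04∠-89.9° Ω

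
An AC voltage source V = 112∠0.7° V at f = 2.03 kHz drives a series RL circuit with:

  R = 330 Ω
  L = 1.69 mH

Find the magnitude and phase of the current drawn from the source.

Step 1 — Angular frequency: ω = 2π·f = 2π·2030 = 1.275e+04 rad/s.
Step 2 — Component impedances:
  R: Z = R = 330 Ω
  L: Z = jωL = j·1.275e+04·0.00169 = 0 + j21.56 Ω
Step 3 — Series combination: Z_total = R + L = 330 + j21.56 Ω = 330.7∠3.7° Ω.
Step 4 — Source phasor: V = 112∠0.7° V = 112 + j1.368 V.
Step 5 — Ohm's law: I = V / Z_total = (112 + j1.368) / (330 + j21.56) = 0.3382 - j0.01794 A.
Step 6 — Convert to polar: |I| = 0.3387 A, ∠I = -3.0°.

I = 0.3387∠-3.0° A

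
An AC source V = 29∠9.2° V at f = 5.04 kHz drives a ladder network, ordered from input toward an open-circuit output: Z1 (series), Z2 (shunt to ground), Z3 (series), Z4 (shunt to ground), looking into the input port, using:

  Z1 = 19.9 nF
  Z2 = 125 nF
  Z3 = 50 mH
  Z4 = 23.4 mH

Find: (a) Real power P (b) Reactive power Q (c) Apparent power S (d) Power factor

Step 1 — Angular frequency: ω = 2π·f = 2π·5040 = 3.167e+04 rad/s.
Step 2 — Component impedances:
  Z1: Z = 1/(jωC) = -j/(ω·C) = 0 - j1587 Ω
  Z2: Z = 1/(jωC) = -j/(ω·C) = 0 - j252.6 Ω
  Z3: Z = jωL = j·3.167e+04·0.05 = 0 + j1583 Ω
  Z4: Z = jωL = j·3.167e+04·0.0234 = 0 + j741 Ω
Step 3 — Ladder network (open output): work backward from the far end, alternating series and parallel combinations. Z_in = 0 - j1870 Ω = 1870∠-90.0° Ω.
Step 4 — Source phasor: V = 29∠9.2° V = 28.63 + j4.637 V.
Step 5 — Current: I = V / Z = -0.002479 + j0.01531 A = 0.01551∠99.2° A.
Step 6 — Complex power: S = V·I* = 0 - j0.4497 VA.
Step 7 — Real power: P = Re(S) = 0 W.
Step 8 — Reactive power: Q = Im(S) = -0.4497 VAR.
Step 9 — Apparent power: |S| = 0.4497 VA.
Step 10 — Power factor: PF = P/|S| = 0 (leading).

(a) P = 0 W  (b) Q = -0.4497 VAR  (c) S = 0.4497 VA  (d) PF = 0 (leading)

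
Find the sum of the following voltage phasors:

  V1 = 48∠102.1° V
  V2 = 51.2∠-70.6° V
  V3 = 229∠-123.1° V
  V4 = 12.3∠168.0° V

Step 1 — Convert each phasor to rectangular form:
  V1 = 48·(cos(102.1°) + j·sin(102.1°)) = -10.06 + j46.93 V
  V2 = 51.2·(cos(-70.6°) + j·sin(-70.6°)) = 17.01 - j48.29 V
  V3 = 229·(cos(-123.1°) + j·sin(-123.1°)) = -125.1 - j191.8 V
  V4 = 12.3·(cos(168.0°) + j·sin(168.0°)) = -12.03 + j2.557 V
Step 2 — Sum components: V_total = -130.1 - j190.6 V.
Step 3 — Convert to polar: |V_total| = 230.8 V, ∠V_total = -124.3°.

V_total = 230.8∠-124.3° V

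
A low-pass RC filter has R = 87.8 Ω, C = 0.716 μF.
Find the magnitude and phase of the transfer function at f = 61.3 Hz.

Step 1 — Angular frequency: ω = 2π·61.3 = 385.2 rad/s.
Step 2 — Transfer function: H(jω) = 1/(1 + jωRC).
Step 3 — Denominator: 1 + jωRC = 1 + j·385.2·87.8·7.16e-07 = 1 + j0.02421.
Step 4 — H = 0.9994 - j0.0242.
Step 5 — Magnitude: |H| = 0.9997 (-0.0 dB); phase: φ = -1.4°.

|H| = 0.9997 (-0.0 dB), φ = -1.4°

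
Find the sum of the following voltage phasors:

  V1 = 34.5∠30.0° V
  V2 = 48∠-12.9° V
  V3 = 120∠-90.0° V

Step 1 — Convert each phasor to rectangular form:
  V1 = 34.5·(cos(30.0°) + j·sin(30.0°)) = 29.88 + j17.25 V
  V2 = 48·(cos(-12.9°) + j·sin(-12.9°)) = 46.79 - j10.72 V
  V3 = 120·(cos(-90.0°) + j·sin(-90.0°)) = 0 - j120 V
Step 2 — Sum components: V_total = 76.67 - j113.5 V.
Step 3 — Convert to polar: |V_total| = 136.9 V, ∠V_total = -56.0°.

V_total = 136.9∠-56.0° V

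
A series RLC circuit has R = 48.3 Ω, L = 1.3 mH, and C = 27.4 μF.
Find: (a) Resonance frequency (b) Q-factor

Step 1 — Resonance condition Im(Z)=0 gives ω₀ = 1/√(LC).
Step 2 — ω₀ = 1/√(0.0013·2.74e-05) = 5299 rad/s.
Step 3 — f₀ = ω₀/(2π) = 843.3 Hz.
Step 4 — Series Q: Q = ω₀L/R = 5299·0.0013/48.3 = 0.1426.

(a) f₀ = 843.3 Hz  (b) Q = 0.1426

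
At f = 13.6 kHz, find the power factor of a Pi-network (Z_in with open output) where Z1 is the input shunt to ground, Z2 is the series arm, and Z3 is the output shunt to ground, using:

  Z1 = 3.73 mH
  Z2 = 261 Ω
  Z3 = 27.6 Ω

Step 1 — Angular frequency: ω = 2π·f = 2π·1.36e+04 = 8.545e+04 rad/s.
Step 2 — Component impedances:
  Z1: Z = jωL = j·8.545e+04·0.00373 = 0 + j318.7 Ω
  Z2: Z = R = 261 Ω
  Z3: Z = R = 27.6 Ω
Step 3 — With open output, the series arm Z2 and the output shunt Z3 appear in series to ground: Z2 + Z3 = 288.6 Ω.
Step 4 — Parallel with input shunt Z1: Z_in = Z1 || (Z2 + Z3) = 158.6 + j143.6 Ω = 213.9∠42.2° Ω.
Step 5 — Power factor: PF = cos(φ) = Re(Z)/|Z| = 158.58/213.93 = 0.7413.
Step 6 — Type: Im(Z) = 143.6 ⇒ lagging (phase φ = 42.2°).

PF = 0.7413 (lagging, φ = 42.2°)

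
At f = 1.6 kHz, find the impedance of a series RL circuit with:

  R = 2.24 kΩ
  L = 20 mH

Step 1 — Angular frequency: ω = 2π·f = 2π·1600 = 1.005e+04 rad/s.
Step 2 — Component impedances:
  R: Z = R = 2240 Ω
  L: Z = jωL = j·1.005e+04·0.02 = 0 + j201.1 Ω
Step 3 — Series combination: Z_total = R + L = 2240 + j201.1 Ω = 2249∠5.1° Ω.

Z = 2240 + j201.1 Ω = 2249∠5.1° Ω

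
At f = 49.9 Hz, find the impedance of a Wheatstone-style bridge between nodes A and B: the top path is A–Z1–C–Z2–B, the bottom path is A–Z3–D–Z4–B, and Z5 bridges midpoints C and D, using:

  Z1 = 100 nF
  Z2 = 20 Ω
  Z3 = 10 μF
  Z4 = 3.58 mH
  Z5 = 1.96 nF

Step 1 — Angular frequency: ω = 2π·f = 2π·49.9 = 313.5 rad/s.
Step 2 — Component impedances:
  Z1: Z = 1/(jωC) = -j/(ω·C) = 0 - j3.189e+04 Ω
  Z2: Z = R = 20 Ω
  Z3: Z = 1/(jωC) = -j/(ω·C) = 0 - j318.9 Ω
  Z4: Z = jωL = j·313.5·0.00358 = 0 + j1.122 Ω
  Z5: Z = 1/(jωC) = -j/(ω·C) = 0 - j1.627e+06 Ω
Step 3 — Bridge requires nodal analysis (the Z5 bridge couples midpoints C and D, so the two paths cannot be reduced to a simple series/parallel combination). Setting node B to ground and injecting 1 A at node A, the 3-node admittance system at A, C, D solves to V_A = Z_AB = 0.001947 - j314.7 Ω = 314.7∠-90.0° Ω.

Z = 0.001947 - j314.7 Ω = 314.7∠-90.0° Ω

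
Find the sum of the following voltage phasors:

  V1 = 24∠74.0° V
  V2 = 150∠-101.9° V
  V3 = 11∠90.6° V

Step 1 — Convert each phasor to rectangular form:
  V1 = 24·(cos(74.0°) + j·sin(74.0°)) = 6.615 + j23.07 V
  V2 = 150·(cos(-101.9°) + j·sin(-101.9°)) = -30.93 - j146.8 V
  V3 = 11·(cos(90.6°) + j·sin(90.6°)) = -0.1152 + j11 V
Step 2 — Sum components: V_total = -24.43 - j112.7 V.
Step 3 — Convert to polar: |V_total| = 115.3 V, ∠V_total = -102.2°.

V_total = 115.3∠-102.2° V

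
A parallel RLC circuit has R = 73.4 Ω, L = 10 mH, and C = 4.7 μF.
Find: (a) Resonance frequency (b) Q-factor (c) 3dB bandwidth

Step 1 — Resonance: ω₀ = 1/√(LC) = 1/√(0.01·4.7e-06) = 4613 rad/s.
Step 2 — f₀ = ω₀/(2π) = 734.1 Hz.
Step 3 — Parallel Q: Q = R/(ω₀L) = 73.4/(4613·0.01) = 1.591.
Step 4 — Bandwidth: Δω = ω₀/Q = 2899 rad/s; BW = Δω/(2π) = 461.3 Hz.

(a) f₀ = 734.1 Hz  (b) Q = 1.591  (c) BW = 461.3 Hz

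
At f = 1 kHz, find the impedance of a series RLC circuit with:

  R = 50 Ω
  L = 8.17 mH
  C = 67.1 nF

Step 1 — Angular frequency: ω = 2π·f = 2π·1000 = 6283 rad/s.
Step 2 — Component impedances:
  R: Z = R = 50 Ω
  L: Z = jωL = j·6283·0.00817 = 0 + j51.33 Ω
  C: Z = 1/(jωC) = -j/(ω·C) = 0 - j2372 Ω
Step 3 — Series combination: Z_total = R + L + C = 50 - j2321 Ω = 2321∠-88.8° Ω.

Z = 50 - j2321 Ω = 2321∠-88.8° Ω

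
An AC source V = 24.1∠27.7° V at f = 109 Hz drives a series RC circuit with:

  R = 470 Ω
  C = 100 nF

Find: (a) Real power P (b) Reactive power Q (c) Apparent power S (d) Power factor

Step 1 — Angular frequency: ω = 2π·f = 2π·109 = 684.9 rad/s.
Step 2 — Component impedances:
  R: Z = R = 470 Ω
  C: Z = 1/(jωC) = -j/(ω·C) = 0 - j1.46e+04 Ω
Step 3 — Series combination: Z_total = R + C = 470 - j1.46e+04 Ω = 1.461e+04∠-88.2° Ω.
Step 4 — Source phasor: V = 24.1∠27.7° V = 21.34 + j11.2 V.
Step 5 — Current: I = V / Z = -0.0007195 + j0.001485 A = 0.00165∠115.9° A.
Step 6 — Complex power: S = V·I* = 0.001279 - j0.03974 VA.
Step 7 — Real power: P = Re(S) = 0.001279 W.
Step 8 — Reactive power: Q = Im(S) = -0.03974 VAR.
Step 9 — Apparent power: |S| = 0.03976 VA.
Step 10 — Power factor: PF = P/|S| = 0.03217 (leading).

(a) P = 0.001279 W  (b) Q = -0.03974 VAR  (c) S = 0.03976 VA  (d) PF = 0.03217 (leading)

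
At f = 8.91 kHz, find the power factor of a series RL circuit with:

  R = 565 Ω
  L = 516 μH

Step 1 — Angular frequency: ω = 2π·f = 2π·8910 = 5.598e+04 rad/s.
Step 2 — Component impedances:
  R: Z = R = 565 Ω
  L: Z = jωL = j·5.598e+04·0.000516 = 0 + j28.89 Ω
Step 3 — Series combination: Z_total = R + L = 565 + j28.89 Ω = 565.7∠2.9° Ω.
Step 4 — Power factor: PF = cos(φ) = Re(Z)/|Z| = 565/565.74 = 0.9987.
Step 5 — Type: Im(Z) = 28.89 ⇒ lagging (phase φ = 2.9°).

PF = 0.9987 (lagging, φ = 2.9°)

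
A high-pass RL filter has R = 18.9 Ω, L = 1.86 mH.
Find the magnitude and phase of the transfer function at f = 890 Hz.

Step 1 — Angular frequency: ω = 2π·890 = 5592 rad/s.
Step 2 — Transfer function: H(jω) = jωL/(R + jωL).
Step 3 — Numerator jωL = j·10.4; denominator R + jωL = 18.9 + j10.4.
Step 4 — H = 0.2325 + j0.4224.
Step 5 — Magnitude: |H| = 0.4821 (-6.3 dB); phase: φ = 61.2°.

|H| = 0.4821 (-6.3 dB), φ = 61.2°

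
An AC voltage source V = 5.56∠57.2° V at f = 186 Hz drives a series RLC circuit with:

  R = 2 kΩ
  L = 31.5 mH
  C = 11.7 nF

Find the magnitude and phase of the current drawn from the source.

Step 1 — Angular frequency: ω = 2π·f = 2π·186 = 1169 rad/s.
Step 2 — Component impedances:
  R: Z = R = 2000 Ω
  L: Z = jωL = j·1169·0.0315 = 0 + j36.81 Ω
  C: Z = 1/(jωC) = -j/(ω·C) = 0 - j7.313e+04 Ω
Step 3 — Series combination: Z_total = R + L + C = 2000 - j7.31e+04 Ω = 7.312e+04∠-88.4° Ω.
Step 4 — Source phasor: V = 5.56∠57.2° V = 3.012 + j4.674 V.
Step 5 — Ohm's law: I = V / Z_total = (3.012 + j4.674) / (2000 - j7.31e+04) = -6.276e-05 + j4.292e-05 A.
Step 6 — Convert to polar: |I| = 7.603e-05 A, ∠I = 145.6°.

I = 7.603e-05∠145.6° A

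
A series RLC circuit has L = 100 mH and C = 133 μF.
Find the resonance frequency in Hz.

Step 1 — Resonance condition Im(Z)=0 gives ω₀ = 1/√(LC).
Step 2 — ω₀ = 1/√(0.1·0.000133) = 274.2 rad/s.
Step 3 — f₀ = ω₀/(2π) = 43.64 Hz.

f₀ = 43.64 Hz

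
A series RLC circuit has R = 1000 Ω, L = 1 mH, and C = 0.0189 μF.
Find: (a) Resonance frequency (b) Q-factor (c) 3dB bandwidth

Step 1 — Resonance: ω₀ = 1/√(LC) = 1/√(0.001·1.89e-08) = 2.3e+05 rad/s.
Step 2 — f₀ = ω₀/(2π) = 3.661e+04 Hz.
Step 3 — Series Q: Q = ω₀L/R = 2.3e+05·0.001/1000 = 0.23.
Step 4 — Bandwidth: Δω = ω₀/Q = 1e+06 rad/s; BW = Δω/(2π) = 1.592e+05 Hz.

(a) f₀ = 3.661e+04 Hz  (b) Q = 0.23  (c) BW = 1.592e+05 Hz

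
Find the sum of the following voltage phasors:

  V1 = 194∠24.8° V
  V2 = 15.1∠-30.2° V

Step 1 — Convert each phasor to rectangular form:
  V1 = 194·(cos(24.8°) + j·sin(24.8°)) = 176.1 + j81.37 V
  V2 = 15.1·(cos(-30.2°) + j·sin(-30.2°)) = 13.05 - j7.596 V
Step 2 — Sum components: V_total = 189.2 + j73.78 V.
Step 3 — Convert to polar: |V_total| = 203 V, ∠V_total = 21.3°.

V_total = 203∠21.3° V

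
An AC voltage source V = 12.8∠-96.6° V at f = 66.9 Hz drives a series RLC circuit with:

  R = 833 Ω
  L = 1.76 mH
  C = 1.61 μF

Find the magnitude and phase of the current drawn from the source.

Step 1 — Angular frequency: ω = 2π·f = 2π·66.9 = 420.3 rad/s.
Step 2 — Component impedances:
  R: Z = R = 833 Ω
  L: Z = jωL = j·420.3·0.00176 = 0 + j0.7398 Ω
  C: Z = 1/(jωC) = -j/(ω·C) = 0 - j1478 Ω
Step 3 — Series combination: Z_total = R + L + C = 833 - j1477 Ω = 1696∠-60.6° Ω.
Step 4 — Source phasor: V = 12.8∠-96.6° V = -1.471 - j12.72 V.
Step 5 — Ohm's law: I = V / Z_total = (-1.471 - j12.72) / (833 - j1477) = 0.006105 - j0.00444 A.
Step 6 — Convert to polar: |I| = 0.007549 A, ∠I = -36.0°.

I = 0.007549∠-36.0° A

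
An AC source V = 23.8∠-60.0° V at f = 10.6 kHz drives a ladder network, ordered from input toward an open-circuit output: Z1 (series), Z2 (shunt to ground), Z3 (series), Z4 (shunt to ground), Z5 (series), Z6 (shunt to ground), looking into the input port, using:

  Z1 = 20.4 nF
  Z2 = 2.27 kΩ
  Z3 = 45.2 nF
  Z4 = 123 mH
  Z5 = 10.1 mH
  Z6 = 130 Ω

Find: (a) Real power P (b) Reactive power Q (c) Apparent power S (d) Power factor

Step 1 — Angular frequency: ω = 2π·f = 2π·1.06e+04 = 6.66e+04 rad/s.
Step 2 — Component impedances:
  Z1: Z = 1/(jωC) = -j/(ω·C) = 0 - j736 Ω
  Z2: Z = R = 2270 Ω
  Z3: Z = 1/(jωC) = -j/(ω·C) = 0 - j332.2 Ω
  Z4: Z = jωL = j·6.66e+04·0.123 = 0 + j8192 Ω
  Z5: Z = jωL = j·6.66e+04·0.0101 = 0 + j672.7 Ω
  Z6: Z = R = 130 Ω
Step 3 — Ladder network (open output): work backward from the far end, alternating series and parallel combinations. Z_in = 137.7 - j475.3 Ω = 494.9∠-73.8° Ω.
Step 4 — Source phasor: V = 23.8∠-60.0° V = 11.9 - j20.61 V.
Step 5 — Current: I = V / Z = 0.0467 + j0.01151 A = 0.04809∠13.8° A.
Step 6 — Complex power: S = V·I* = 0.3185 - j1.099 VA.
Step 7 — Real power: P = Re(S) = 0.3185 W.
Step 8 — Reactive power: Q = Im(S) = -1.099 VAR.
Step 9 — Apparent power: |S| = 1.145 VA.
Step 10 — Power factor: PF = P/|S| = 0.2782 (leading).

(a) P = 0.3185 W  (b) Q = -1.099 VAR  (c) S = 1.145 VA  (d) PF = 0.2782 (leading)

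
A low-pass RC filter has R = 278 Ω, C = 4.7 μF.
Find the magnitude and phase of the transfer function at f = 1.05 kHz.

Step 1 — Angular frequency: ω = 2π·1050 = 6597 rad/s.
Step 2 — Transfer function: H(jω) = 1/(1 + jωRC).
Step 3 — Denominator: 1 + jωRC = 1 + j·6597·278·4.7e-06 = 1 + j8.62.
Step 4 — H = 0.01328 - j0.1145.
Step 5 — Magnitude: |H| = 0.1152 (-18.8 dB); phase: φ = -83.4°.

|H| = 0.1152 (-18.8 dB), φ = -83.4°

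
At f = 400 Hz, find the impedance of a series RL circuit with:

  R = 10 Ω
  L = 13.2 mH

Step 1 — Angular frequency: ω = 2π·f = 2π·400 = 2513 rad/s.
Step 2 — Component impedances:
  R: Z = R = 10 Ω
  L: Z = jωL = j·2513·0.0132 = 0 + j33.18 Ω
Step 3 — Series combination: Z_total = R + L = 10 + j33.18 Ω = 34.65∠73.2° Ω.

Z = 10 + j33.18 Ω = 34.65∠73.2° Ω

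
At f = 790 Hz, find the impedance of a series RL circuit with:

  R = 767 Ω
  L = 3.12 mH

Step 1 — Angular frequency: ω = 2π·f = 2π·790 = 4964 rad/s.
Step 2 — Component impedances:
  R: Z = R = 767 Ω
  L: Z = jωL = j·4964·0.00312 = 0 + j15.49 Ω
Step 3 — Series combination: Z_total = R + L = 767 + j15.49 Ω = 767.2∠1.2° Ω.

Z = 767 + j15.49 Ω = 767.2∠1.2° Ω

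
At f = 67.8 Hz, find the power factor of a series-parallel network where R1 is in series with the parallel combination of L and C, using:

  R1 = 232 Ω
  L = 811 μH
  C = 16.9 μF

Step 1 — Angular frequency: ω = 2π·f = 2π·67.8 = 426 rad/s.
Step 2 — Component impedances:
  R1: Z = R = 232 Ω
  L: Z = jωL = j·426·0.000811 = 0 + j0.3455 Ω
  C: Z = 1/(jωC) = -j/(ω·C) = 0 - j138.9 Ω
Step 3 — Parallel branch: L || C = 1/(1/L + 1/C) = 0 + j0.3463 Ω.
Step 4 — Series with R1: Z_total = R1 + (L || C) = 232 + j0.3463 Ω = 232∠0.1° Ω.
Step 5 — Power factor: PF = cos(φ) = Re(Z)/|Z| = 232/232 = 1.
Step 6 — Type: Im(Z) = 0.3463 ⇒ lagging (phase φ = 0.1°).

PF = 1 (lagging, φ = 0.1°)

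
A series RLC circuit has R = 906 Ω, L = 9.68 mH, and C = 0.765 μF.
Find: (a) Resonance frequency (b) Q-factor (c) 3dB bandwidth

Step 1 — Resonance: ω₀ = 1/√(LC) = 1/√(0.00968·7.65e-07) = 1.162e+04 rad/s.
Step 2 — f₀ = ω₀/(2π) = 1849 Hz.
Step 3 — Series Q: Q = ω₀L/R = 1.162e+04·0.00968/906 = 0.1242.
Step 4 — Bandwidth: Δω = ω₀/Q = 9.36e+04 rad/s; BW = Δω/(2π) = 1.49e+04 Hz.

(a) f₀ = 1849 Hz  (b) Q = 0.1242  (c) BW = 1.49e+04 Hz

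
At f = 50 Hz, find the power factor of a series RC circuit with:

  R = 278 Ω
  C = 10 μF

Step 1 — Angular frequency: ω = 2π·f = 2π·50 = 314.2 rad/s.
Step 2 — Component impedances:
  R: Z = R = 278 Ω
  C: Z = 1/(jωC) = -j/(ω·C) = 0 - j318.3 Ω
Step 3 — Series combination: Z_total = R + C = 278 - j318.3 Ω = 422.6∠-48.9° Ω.
Step 4 — Power factor: PF = cos(φ) = Re(Z)/|Z| = 278/422.6 = 0.6578.
Step 5 — Type: Im(Z) = -318.3 ⇒ leading (phase φ = -48.9°).

PF = 0.6578 (leading, φ = -48.9°)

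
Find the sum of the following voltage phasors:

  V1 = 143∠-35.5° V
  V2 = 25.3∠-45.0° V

Step 1 — Convert each phasor to rectangular form:
  V1 = 143·(cos(-35.5°) + j·sin(-35.5°)) = 116.4 - j83.04 V
  V2 = 25.3·(cos(-45.0°) + j·sin(-45.0°)) = 17.89 - j17.89 V
Step 2 — Sum components: V_total = 134.3 - j100.9 V.
Step 3 — Convert to polar: |V_total| = 168 V, ∠V_total = -36.9°.

V_total = 168∠-36.9° V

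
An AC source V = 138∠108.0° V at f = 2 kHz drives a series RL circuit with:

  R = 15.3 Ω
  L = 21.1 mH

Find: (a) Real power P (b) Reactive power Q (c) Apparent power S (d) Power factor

Step 1 — Angular frequency: ω = 2π·f = 2π·2000 = 1.257e+04 rad/s.
Step 2 — Component impedances:
  R: Z = R = 15.3 Ω
  L: Z = jωL = j·1.257e+04·0.0211 = 0 + j265.2 Ω
Step 3 — Series combination: Z_total = R + L = 15.3 + j265.2 Ω = 265.6∠86.7° Ω.
Step 4 — Source phasor: V = 138∠108.0° V = -42.64 + j131.2 V.
Step 5 — Current: I = V / Z = 0.4841 + j0.1888 A = 0.5196∠21.3° A.
Step 6 — Complex power: S = V·I* = 4.131 + j71.59 VA.
Step 7 — Real power: P = Re(S) = 4.131 W.
Step 8 — Reactive power: Q = Im(S) = 71.59 VAR.
Step 9 — Apparent power: |S| = 71.7 VA.
Step 10 — Power factor: PF = P/|S| = 0.05761 (lagging).

(a) P = 4.131 W  (b) Q = 71.59 VAR  (c) S = 71.7 VA  (d) PF = 0.05761 (lagging)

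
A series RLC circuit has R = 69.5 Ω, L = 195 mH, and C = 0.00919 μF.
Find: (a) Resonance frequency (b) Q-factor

Step 1 — Resonance condition Im(Z)=0 gives ω₀ = 1/√(LC).
Step 2 — ω₀ = 1/√(0.195·9.19e-09) = 2.362e+04 rad/s.
Step 3 — f₀ = ω₀/(2π) = 3760 Hz.
Step 4 — Series Q: Q = ω₀L/R = 2.362e+04·0.195/69.5 = 66.28.

(a) f₀ = 3760 Hz  (b) Q = 66.28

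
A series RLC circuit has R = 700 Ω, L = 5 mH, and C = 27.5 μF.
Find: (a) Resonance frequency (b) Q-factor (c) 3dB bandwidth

Step 1 — Resonance condition Im(Z)=0 gives ω₀ = 1/√(LC).
Step 2 — ω₀ = 1/√(0.005·2.75e-05) = 2697 rad/s.
Step 3 — f₀ = ω₀/(2π) = 429.2 Hz.
Step 4 — Series Q: Q = ω₀L/R = 2697·0.005/700 = 0.01926.
Step 5 — 3dB bandwidth: Δω = ω₀/Q = 1.4e+05 rad/s; BW = Δω/(2π) = 2.228e+04 Hz.

(a) f₀ = 429.2 Hz  (b) Q = 0.01926  (c) BW = 2.228e+04 Hz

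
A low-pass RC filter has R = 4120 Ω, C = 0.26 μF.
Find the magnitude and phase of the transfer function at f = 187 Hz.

Step 1 — Angular frequency: ω = 2π·187 = 1175 rad/s.
Step 2 — Transfer function: H(jω) = 1/(1 + jωRC).
Step 3 — Denominator: 1 + jωRC = 1 + j·1175·4120·2.6e-07 = 1 + j1.259.
Step 4 — H = 0.387 - j0.4871.
Step 5 — Magnitude: |H| = 0.6221 (-4.1 dB); phase: φ = -51.5°.

|H| = 0.6221 (-4.1 dB), φ = -51.5°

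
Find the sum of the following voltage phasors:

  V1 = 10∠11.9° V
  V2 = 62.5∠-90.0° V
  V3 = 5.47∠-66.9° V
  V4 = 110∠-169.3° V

Step 1 — Convert each phasor to rectangular form:
  V1 = 10·(cos(11.9°) + j·sin(11.9°)) = 9.785 + j2.062 V
  V2 = 62.5·(cos(-90.0°) + j·sin(-90.0°)) = 0 - j62.5 V
  V3 = 5.47·(cos(-66.9°) + j·sin(-66.9°)) = 2.146 - j5.031 V
  V4 = 110·(cos(-169.3°) + j·sin(-169.3°)) = -108.1 - j20.42 V
Step 2 — Sum components: V_total = -96.16 - j85.89 V.
Step 3 — Convert to polar: |V_total| = 128.9 V, ∠V_total = -138.2°.

V_total = 128.9∠-138.2° V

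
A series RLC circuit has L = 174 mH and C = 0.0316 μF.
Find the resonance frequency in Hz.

Step 1 — Resonance condition Im(Z)=0 gives ω₀ = 1/√(LC).
Step 2 — ω₀ = 1/√(0.174·3.16e-08) = 1.349e+04 rad/s.
Step 3 — f₀ = ω₀/(2π) = 2146 Hz.

f₀ = 2146 Hz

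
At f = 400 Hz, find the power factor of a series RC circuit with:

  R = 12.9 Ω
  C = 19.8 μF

Step 1 — Angular frequency: ω = 2π·f = 2π·400 = 2513 rad/s.
Step 2 — Component impedances:
  R: Z = R = 12.9 Ω
  C: Z = 1/(jωC) = -j/(ω·C) = 0 - j20.1 Ω
Step 3 — Series combination: Z_total = R + C = 12.9 - j20.1 Ω = 23.88∠-57.3° Ω.
Step 4 — Power factor: PF = cos(φ) = Re(Z)/|Z| = 12.9/23.88 = 0.5402.
Step 5 — Type: Im(Z) = -20.1 ⇒ leading (phase φ = -57.3°).

PF = 0.5402 (leading, φ = -57.3°)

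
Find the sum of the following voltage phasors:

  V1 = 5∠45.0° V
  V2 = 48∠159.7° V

Step 1 — Convert each phasor to rectangular form:
  V1 = 5·(cos(45.0°) + j·sin(45.0°)) = 3.536 + j3.536 V
  V2 = 48·(cos(159.7°) + j·sin(159.7°)) = -45.02 + j16.65 V
Step 2 — Sum components: V_total = -41.48 + j20.19 V.
Step 3 — Convert to polar: |V_total| = 46.13 V, ∠V_total = 154.0°.

V_total = 46.13∠154.0° V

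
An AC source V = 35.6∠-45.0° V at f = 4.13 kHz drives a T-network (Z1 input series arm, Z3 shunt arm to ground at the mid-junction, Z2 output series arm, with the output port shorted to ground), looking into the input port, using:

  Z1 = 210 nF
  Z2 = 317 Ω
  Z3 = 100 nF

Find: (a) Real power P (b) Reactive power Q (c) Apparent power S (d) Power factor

Step 1 — Angular frequency: ω = 2π·f = 2π·4130 = 2.595e+04 rad/s.
Step 2 — Component impedances:
  Z1: Z = 1/(jωC) = -j/(ω·C) = 0 - j183.5 Ω
  Z2: Z = R = 317 Ω
  Z3: Z = 1/(jωC) = -j/(ω·C) = 0 - j385.4 Ω
Step 3 — With the output port shorted to ground, the output series arm Z2 runs from the junction to ground; the shunt arm Z3 also runs from the junction to ground. They appear in parallel: Z3 || Z2 = 189.1 - j155.5 Ω.
Step 4 — Series with input arm Z1: Z_in = Z1 + (Z3 || Z2) = 189.1 - j339 Ω = 388.2∠-60.9° Ω.
Step 5 — Source phasor: V = 35.6∠-45.0° V = 25.17 - j25.17 V.
Step 6 — Current: I = V / Z = 0.08822 + j0.02505 A = 0.09171∠15.9° A.
Step 7 — Complex power: S = V·I* = 1.59 - j2.851 VA.
Step 8 — Real power: P = Re(S) = 1.59 W.
Step 9 — Reactive power: Q = Im(S) = -2.851 VAR.
Step 10 — Apparent power: |S| = 3.265 VA.
Step 11 — Power factor: PF = P/|S| = 0.487 (leading).

(a) P = 1.59 W  (b) Q = -2.851 VAR  (c) S = 3.265 VA  (d) PF = 0.487 (leading)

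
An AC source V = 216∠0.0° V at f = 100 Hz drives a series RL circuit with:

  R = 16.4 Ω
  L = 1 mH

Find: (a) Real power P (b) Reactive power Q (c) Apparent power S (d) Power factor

Step 1 — Angular frequency: ω = 2π·f = 2π·100 = 628.3 rad/s.
Step 2 — Component impedances:
  R: Z = R = 16.4 Ω
  L: Z = jωL = j·628.3·0.001 = 0 + j0.6283 Ω
Step 3 — Series combination: Z_total = R + L = 16.4 + j0.6283 Ω = 16.41∠2.2° Ω.
Step 4 — Source phasor: V = 216∠0.0° V = 216 V.
Step 5 — Current: I = V / Z = 13.15 - j0.5039 A = 13.16∠-2.2° A.
Step 6 — Complex power: S = V·I* = 2841 + j108.8 VA.
Step 7 — Real power: P = Re(S) = 2841 W.
Step 8 — Reactive power: Q = Im(S) = 108.8 VAR.
Step 9 — Apparent power: |S| = 2843 VA.
Step 10 — Power factor: PF = P/|S| = 0.9993 (lagging).

(a) P = 2841 W  (b) Q = 108.8 VAR  (c) S = 2843 VA  (d) PF = 0.9993 (lagging)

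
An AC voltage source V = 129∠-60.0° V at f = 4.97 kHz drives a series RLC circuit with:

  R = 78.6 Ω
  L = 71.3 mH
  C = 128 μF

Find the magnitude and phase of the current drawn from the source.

Step 1 — Angular frequency: ω = 2π·f = 2π·4970 = 3.123e+04 rad/s.
Step 2 — Component impedances:
  R: Z = R = 78.6 Ω
  L: Z = jωL = j·3.123e+04·0.0713 = 0 + j2227 Ω
  C: Z = 1/(jωC) = -j/(ω·C) = 0 - j0.2502 Ω
Step 3 — Series combination: Z_total = R + L + C = 78.6 + j2226 Ω = 2228∠88.0° Ω.
Step 4 — Source phasor: V = 129∠-60.0° V = 64.5 - j111.7 V.
Step 5 — Ohm's law: I = V / Z_total = (64.5 - j111.7) / (78.6 + j2226) = -0.0491 - j0.03071 A.
Step 6 — Convert to polar: |I| = 0.05791 A, ∠I = -148.0°.

I = 0.05791∠-148.0° A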